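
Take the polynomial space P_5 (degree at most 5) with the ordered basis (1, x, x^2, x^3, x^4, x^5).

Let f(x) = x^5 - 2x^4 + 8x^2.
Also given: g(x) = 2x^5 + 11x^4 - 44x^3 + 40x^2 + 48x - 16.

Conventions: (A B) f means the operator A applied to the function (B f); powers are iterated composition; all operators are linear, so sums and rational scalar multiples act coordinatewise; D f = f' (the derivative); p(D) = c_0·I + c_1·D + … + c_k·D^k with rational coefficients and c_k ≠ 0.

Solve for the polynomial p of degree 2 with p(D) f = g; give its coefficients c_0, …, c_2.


D^0 f = x^5 - 2x^4 + 8x^2
D^1 f = 5x^4 - 8x^3 + 16x
D^2 f = 20x^3 - 24x^2 + 16
matching coefficients of g against c_0 f + c_1 Df + … from the top degree down determines the c_i
solution: c_0 = 2, c_1 = 3, c_2 = -1

c_0 = 2, c_1 = 3, c_2 = -1


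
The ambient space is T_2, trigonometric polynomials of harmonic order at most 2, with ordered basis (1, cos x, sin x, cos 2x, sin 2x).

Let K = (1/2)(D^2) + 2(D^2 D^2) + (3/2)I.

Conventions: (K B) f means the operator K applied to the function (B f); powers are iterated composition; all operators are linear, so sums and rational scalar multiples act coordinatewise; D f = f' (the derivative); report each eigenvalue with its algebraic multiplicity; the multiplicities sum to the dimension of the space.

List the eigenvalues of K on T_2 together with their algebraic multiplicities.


image of 1: 3/2
image of cos x: 3cos x
image of sin x: 3sin x
image of cos 2x: (63/2)cos 2x
image of sin 2x: (63/2)sin 2x
the matrix is diagonal; its diagonal is (3/2, 3, 3, 63/2, 63/2)
for a triangular matrix the eigenvalues are the diagonal entries, with algebraic multiplicity their repetition count

λ = 3/2 (multiplicity 1), λ = 3 (multiplicity 2), λ = 63/2 (multiplicity 2)


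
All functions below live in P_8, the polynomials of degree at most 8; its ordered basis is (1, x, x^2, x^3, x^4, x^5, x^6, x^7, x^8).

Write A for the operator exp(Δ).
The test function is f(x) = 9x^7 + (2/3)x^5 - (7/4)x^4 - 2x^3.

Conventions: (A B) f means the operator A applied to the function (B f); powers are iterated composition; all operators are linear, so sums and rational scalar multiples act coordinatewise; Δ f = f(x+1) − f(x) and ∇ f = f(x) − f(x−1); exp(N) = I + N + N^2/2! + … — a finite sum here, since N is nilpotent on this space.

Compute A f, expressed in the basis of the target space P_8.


g(x) = 9x^7 + 63x^6 + (1136/3)x^5 + (18919/12)x^4 + (14188/3)x^3 + (29503/3)x^2 + 12792x + 94697/12

order-1 term: 63x^6 + 189x^5 + (955/3)x^4 + (944/3)x^3 + (1075/6)x^2 + (160/3)x + 71/12
order-2 term: 189x^5 + 945x^4 + (6635/3)x^3 + (5689/2)x^2 + (5848/3)x + 2235/4
order-3 term: 315x^4 + 1890x^3 + (14195/3)x^2 + 5683x + 16279/6
order-4 term: 315x^3 + 1890x^2 + (12295/3)x + 37859/12
order-5 term: 189x^2 + 945x + 3782/3
order-6 term: 63x + 189
order-7 term: 9
the series for exp(Δ) f terminates at order 7
exp(Δ) f = 9x^7 + 63x^6 + (1136/3)x^5 + (18919/12)x^4 + (14188/3)x^3 + (29503/3)x^2 + 12792x + 94697/12


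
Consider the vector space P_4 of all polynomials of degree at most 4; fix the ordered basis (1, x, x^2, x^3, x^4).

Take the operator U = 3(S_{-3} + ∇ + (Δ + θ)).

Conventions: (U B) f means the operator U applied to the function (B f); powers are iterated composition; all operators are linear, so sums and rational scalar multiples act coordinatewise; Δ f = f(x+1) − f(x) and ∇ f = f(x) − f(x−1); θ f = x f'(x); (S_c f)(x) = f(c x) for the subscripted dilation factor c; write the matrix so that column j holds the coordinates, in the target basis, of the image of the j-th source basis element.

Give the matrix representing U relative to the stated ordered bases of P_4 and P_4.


the matrix is [[3, 6, 0, 6, 0]; [0, -6, 12, 0, 24]; [0, 0, 33, 18, 0]; [0, 0, 0, -72, 24]; [0, 0, 0, 0, 255]] (rows listed top to bottom)

image of 1: 3
image of x: -6x + 6
image of x^2: 33x^2 + 12x
image of x^3: -72x^3 + 18x^2 + 6
image of x^4: 255x^4 + 24x^3 + 24x
each image's coordinates form column j of the matrix


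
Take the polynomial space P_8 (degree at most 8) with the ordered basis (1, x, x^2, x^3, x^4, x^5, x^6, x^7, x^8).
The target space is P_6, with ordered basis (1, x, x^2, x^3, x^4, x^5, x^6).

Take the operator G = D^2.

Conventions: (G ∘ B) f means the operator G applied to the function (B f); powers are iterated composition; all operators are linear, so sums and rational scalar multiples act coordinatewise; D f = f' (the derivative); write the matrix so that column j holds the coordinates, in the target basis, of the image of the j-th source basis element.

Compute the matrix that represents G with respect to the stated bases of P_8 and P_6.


image of 1: 0
image of x: 0
image of x^2: 2
image of x^3: 6x
image of x^4: 12x^2
image of x^5: 20x^3
image of x^6: 30x^4
image of x^7: 42x^5
image of x^8: 56x^6
each image's coordinates form column j of the matrix

the matrix is [[0, 0, 2, 0, 0, 0, 0, 0, 0]; [0, 0, 0, 6, 0, 0, 0, 0, 0]; [0, 0, 0, 0, 12, 0, 0, 0, 0]; [0, 0, 0, 0, 0, 20, 0, 0, 0]; [0, 0, 0, 0, 0, 0, 30, 0, 0]; [0, 0, 0, 0, 0, 0, 0, 42, 0]; [0, 0, 0, 0, 0, 0, 0, 0, 56]] (rows listed top to bottom)


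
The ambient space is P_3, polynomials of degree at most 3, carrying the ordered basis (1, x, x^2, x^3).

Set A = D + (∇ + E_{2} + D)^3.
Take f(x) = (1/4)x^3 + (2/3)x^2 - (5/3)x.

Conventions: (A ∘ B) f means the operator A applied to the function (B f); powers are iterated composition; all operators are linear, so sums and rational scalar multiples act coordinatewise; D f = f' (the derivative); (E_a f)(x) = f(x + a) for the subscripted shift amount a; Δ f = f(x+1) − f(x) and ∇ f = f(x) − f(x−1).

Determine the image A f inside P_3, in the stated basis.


g(x) = (1/4)x^3 + (125/12)x^2 + (1133/12)x + 2461/12

D f = (3/4)x^2 + (4/3)x - 5/3
∇ f = (3/4)x^2 + (7/12)x - 25/12
E_{2} f = (1/4)x^3 + (13/6)x^2 + 4x + 4/3
D f = (3/4)x^2 + (4/3)x - 5/3
(∇ + E_{2} + D) f = (1/4)x^3 + (11/3)x^2 + (71/12)x - 29/12
∇ (∇ + E_{2} + D) f = (3/4)x^2 + (79/12)x + 5/2
E_{2} (∇ + E_{2} + D) f = (1/4)x^3 + (31/6)x^2 + (283/12)x + 313/12
D (∇ + E_{2} + D) f = (3/4)x^2 + (22/3)x + 71/12
(∇ + E_{2} + D) (∇ + E_{2} + D) f = (1/4)x^3 + (20/3)x^2 + (75/2)x + 69/2
∇ (∇ + E_{2} + D) (∇ + E_{2} + D) f = (3/4)x^2 + (151/12)x + 373/12
E_{2} (∇ + E_{2} + D) (∇ + E_{2} + D) f = (1/4)x^3 + (49/6)x^2 + (403/6)x + 829/6
D (∇ + E_{2} + D) (∇ + E_{2} + D) f = (3/4)x^2 + (40/3)x + 75/2
(∇ + E_{2} + D) (∇ + E_{2} + D) (∇ + E_{2} + D) f = (1/4)x^3 + (29/3)x^2 + (1117/12)x + 827/4
(D + (∇ + E_{2} + D)^3) f = (1/4)x^3 + (125/12)x^2 + (1133/12)x + 2461/12


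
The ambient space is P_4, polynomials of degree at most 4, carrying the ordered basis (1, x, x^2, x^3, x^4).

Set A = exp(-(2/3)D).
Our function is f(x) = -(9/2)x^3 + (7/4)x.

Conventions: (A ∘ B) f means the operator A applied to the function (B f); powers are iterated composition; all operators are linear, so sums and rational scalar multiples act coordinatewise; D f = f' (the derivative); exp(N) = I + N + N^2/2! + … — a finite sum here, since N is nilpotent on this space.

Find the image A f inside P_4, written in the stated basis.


order-1 term: 9x^2 - 7/6
order-2 term: -6x
order-3 term: 4/3
the series for exp(-(2/3)D) f terminates at order 3
exp(-(2/3)D) f = -(9/2)x^3 + 9x^2 - (17/4)x + 1/6

g(x) = -(9/2)x^3 + 9x^2 - (17/4)x + 1/6


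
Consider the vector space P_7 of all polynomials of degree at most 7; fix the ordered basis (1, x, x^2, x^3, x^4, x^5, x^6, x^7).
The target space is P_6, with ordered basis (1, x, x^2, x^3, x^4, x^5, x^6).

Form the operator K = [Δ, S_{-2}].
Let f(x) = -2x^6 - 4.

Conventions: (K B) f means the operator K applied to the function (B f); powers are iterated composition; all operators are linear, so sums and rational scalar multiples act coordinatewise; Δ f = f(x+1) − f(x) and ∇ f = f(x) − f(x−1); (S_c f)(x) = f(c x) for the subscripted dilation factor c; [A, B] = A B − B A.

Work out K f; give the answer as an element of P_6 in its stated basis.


the image equals g(x) = -1152x^5 - 1440x^4 - 2880x^3 - 1800x^2 - 792x - 126

S_{-2} f = -128x^6 - 4
Δ S_{-2} f = -768x^5 - 1920x^4 - 2560x^3 - 1920x^2 - 768x - 128
Δ f = -12x^5 - 30x^4 - 40x^3 - 30x^2 - 12x - 2
S_{-2} Δ f = 384x^5 - 480x^4 + 320x^3 - 120x^2 + 24x - 2
[Δ, S_{-2}] f = -1152x^5 - 1440x^4 - 2880x^3 - 1800x^2 - 792x - 126


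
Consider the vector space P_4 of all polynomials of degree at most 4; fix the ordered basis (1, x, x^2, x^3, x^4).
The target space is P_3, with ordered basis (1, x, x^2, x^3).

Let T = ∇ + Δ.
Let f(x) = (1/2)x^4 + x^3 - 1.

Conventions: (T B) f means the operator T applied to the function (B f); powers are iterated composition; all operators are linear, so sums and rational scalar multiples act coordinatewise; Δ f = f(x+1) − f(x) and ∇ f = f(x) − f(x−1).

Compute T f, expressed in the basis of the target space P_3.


∇ f = 2x^3 - x + 1/2
Δ f = 2x^3 + 6x^2 + 5x + 3/2
(∇ + Δ) f = 4x^3 + 6x^2 + 4x + 2

g(x) = 4x^3 + 6x^2 + 4x + 2


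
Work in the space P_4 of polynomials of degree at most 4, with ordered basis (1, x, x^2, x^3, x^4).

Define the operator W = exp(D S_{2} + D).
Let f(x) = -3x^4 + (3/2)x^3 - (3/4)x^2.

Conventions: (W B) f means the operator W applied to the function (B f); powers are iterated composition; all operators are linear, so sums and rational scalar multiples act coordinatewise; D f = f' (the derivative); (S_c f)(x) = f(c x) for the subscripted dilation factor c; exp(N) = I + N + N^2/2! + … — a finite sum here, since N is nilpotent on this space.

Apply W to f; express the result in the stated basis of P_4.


order-1 term: -204x^3 + (81/2)x^2 - (15/2)x
order-2 term: -2754x^2 + (405/2)x - 45/4
order-3 term: -9180x + 405/2
order-4 term: -6885
the series for exp(D S_{2} + D) f terminates at order 4
exp(D S_{2} + D) f = -3x^4 - (405/2)x^3 - (10857/4)x^2 - 8985x - 26775/4

the result is g(x) = -3x^4 - (405/2)x^3 - (10857/4)x^2 - 8985x - 26775/4


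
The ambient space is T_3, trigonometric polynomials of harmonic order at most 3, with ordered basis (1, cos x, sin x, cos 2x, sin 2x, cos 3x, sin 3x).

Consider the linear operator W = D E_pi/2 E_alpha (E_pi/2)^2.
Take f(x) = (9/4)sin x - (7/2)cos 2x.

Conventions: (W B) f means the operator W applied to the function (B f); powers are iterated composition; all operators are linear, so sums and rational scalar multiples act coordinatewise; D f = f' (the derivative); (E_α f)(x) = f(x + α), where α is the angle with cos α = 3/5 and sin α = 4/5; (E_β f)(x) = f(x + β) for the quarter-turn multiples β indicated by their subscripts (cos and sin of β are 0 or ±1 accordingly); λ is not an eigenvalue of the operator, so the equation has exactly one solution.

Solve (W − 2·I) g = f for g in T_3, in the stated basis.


write g with unknown coordinates in the stated basis and equate coefficients in (W − 2·I) g = f
solving from the highest basis element down gives g = -(9/13)cos x - (63/52)sin x + (7/8)cos 2x - (49/8)sin 2x
check: W g = -(18/13)cos x - (9/52)sin x - (7/4)cos 2x - (49/4)sin 2x
so W g − 2·g = (9/4)sin x - (7/2)cos 2x = f ✓

the result is g(x) = -(9/13)cos x - (63/52)sin x + (7/8)cos 2x - (49/8)sin 2x


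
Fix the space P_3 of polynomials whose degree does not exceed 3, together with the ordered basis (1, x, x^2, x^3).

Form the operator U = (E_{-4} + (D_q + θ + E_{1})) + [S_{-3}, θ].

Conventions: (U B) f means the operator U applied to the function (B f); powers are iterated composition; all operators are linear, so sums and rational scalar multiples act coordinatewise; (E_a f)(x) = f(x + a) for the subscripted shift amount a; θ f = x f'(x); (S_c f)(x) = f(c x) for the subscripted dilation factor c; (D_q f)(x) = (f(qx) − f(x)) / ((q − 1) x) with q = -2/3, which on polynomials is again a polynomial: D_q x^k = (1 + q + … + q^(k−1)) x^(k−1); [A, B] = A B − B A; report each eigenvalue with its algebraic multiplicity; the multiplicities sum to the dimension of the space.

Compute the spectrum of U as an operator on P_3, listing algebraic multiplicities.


image of 1: 2
image of x: 3x - 2
image of x^2: 4x^2 - (17/3)x + 17
image of x^3: 5x^3 - (74/9)x^2 + 51x - 63
the matrix is upper triangular; its diagonal is (2, 3, 4, 5)
for a triangular matrix the eigenvalues are the diagonal entries, with algebraic multiplicity their repetition count

λ = 2 (multiplicity 1), λ = 3 (multiplicity 1), λ = 4 (multiplicity 1), λ = 5 (multiplicity 1)


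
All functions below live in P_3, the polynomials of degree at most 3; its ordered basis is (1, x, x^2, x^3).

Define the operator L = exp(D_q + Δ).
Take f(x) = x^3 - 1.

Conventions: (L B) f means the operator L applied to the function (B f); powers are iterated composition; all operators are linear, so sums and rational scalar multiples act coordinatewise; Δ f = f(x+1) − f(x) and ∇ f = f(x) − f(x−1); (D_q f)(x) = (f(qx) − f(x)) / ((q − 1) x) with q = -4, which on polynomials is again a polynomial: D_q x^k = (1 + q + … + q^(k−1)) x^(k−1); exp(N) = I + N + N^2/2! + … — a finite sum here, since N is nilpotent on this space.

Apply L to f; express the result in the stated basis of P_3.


g(x) = x^3 + 16x^2 - 5x + 17/3

order-1 term: 16x^2 + 3x + 1
order-2 term: -8x + 11
order-3 term: -16/3
the series for exp(D_q + Δ) f terminates at order 3
exp(D_q + Δ) f = x^3 + 16x^2 - 5x + 17/3


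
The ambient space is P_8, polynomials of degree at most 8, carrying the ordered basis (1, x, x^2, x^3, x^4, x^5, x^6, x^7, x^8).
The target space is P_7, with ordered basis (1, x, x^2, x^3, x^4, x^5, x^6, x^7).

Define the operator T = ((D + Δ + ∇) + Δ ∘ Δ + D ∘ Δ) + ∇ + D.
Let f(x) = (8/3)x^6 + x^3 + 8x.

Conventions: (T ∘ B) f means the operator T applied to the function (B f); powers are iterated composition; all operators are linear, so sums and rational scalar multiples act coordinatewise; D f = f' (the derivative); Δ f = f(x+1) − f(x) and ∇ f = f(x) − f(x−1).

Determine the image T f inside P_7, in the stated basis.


g(x) = 80x^5 + 120x^4 + 640x^3 + 695x^2 + 617x + 692/3

D f = 16x^5 + 3x^2 + 8
Δ f = 16x^5 + 40x^4 + (160/3)x^3 + 43x^2 + 19x + 35/3
∇ f = 16x^5 - 40x^4 + (160/3)x^3 - 37x^2 + 13x + 19/3
(D + Δ + ∇) f = 48x^5 + (320/3)x^3 + 9x^2 + 32x + 26
Δ f = 16x^5 + 40x^4 + (160/3)x^3 + 43x^2 + 19x + 35/3
Δ Δ f = 80x^4 + 320x^3 + 560x^2 + 486x + 514/3
Δ f = 16x^5 + 40x^4 + (160/3)x^3 + 43x^2 + 19x + 35/3
D Δ f = 80x^4 + 160x^3 + 160x^2 + 86x + 19
((D + Δ + ∇) + Δ ∘ Δ + D ∘ Δ) f = 48x^5 + 160x^4 + (1760/3)x^3 + 729x^2 + 604x + 649/3
∇ f = 16x^5 - 40x^4 + (160/3)x^3 - 37x^2 + 13x + 19/3
D f = 16x^5 + 3x^2 + 8
(((D + Δ + ∇) + Δ ∘ Δ + D ∘ Δ) + ∇ + D) f = 80x^5 + 120x^4 + 640x^3 + 695x^2 + 617x + 692/3


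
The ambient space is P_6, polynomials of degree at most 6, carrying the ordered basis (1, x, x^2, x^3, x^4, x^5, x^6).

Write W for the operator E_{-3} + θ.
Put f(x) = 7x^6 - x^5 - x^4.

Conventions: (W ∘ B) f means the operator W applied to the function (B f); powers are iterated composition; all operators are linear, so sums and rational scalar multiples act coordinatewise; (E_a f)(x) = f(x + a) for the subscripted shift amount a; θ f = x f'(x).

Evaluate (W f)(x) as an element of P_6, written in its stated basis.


g(x) = 49x^6 - 132x^5 + 955x^4 - 3858x^3 + 8721x^2 - 10503x + 5265

E_{-3} f = 7x^6 - 127x^5 + 959x^4 - 3858x^3 + 8721x^2 - 10503x + 5265
θ f = 42x^6 - 5x^5 - 4x^4
(E_{-3} + θ) f = 49x^6 - 132x^5 + 955x^4 - 3858x^3 + 8721x^2 - 10503x + 5265


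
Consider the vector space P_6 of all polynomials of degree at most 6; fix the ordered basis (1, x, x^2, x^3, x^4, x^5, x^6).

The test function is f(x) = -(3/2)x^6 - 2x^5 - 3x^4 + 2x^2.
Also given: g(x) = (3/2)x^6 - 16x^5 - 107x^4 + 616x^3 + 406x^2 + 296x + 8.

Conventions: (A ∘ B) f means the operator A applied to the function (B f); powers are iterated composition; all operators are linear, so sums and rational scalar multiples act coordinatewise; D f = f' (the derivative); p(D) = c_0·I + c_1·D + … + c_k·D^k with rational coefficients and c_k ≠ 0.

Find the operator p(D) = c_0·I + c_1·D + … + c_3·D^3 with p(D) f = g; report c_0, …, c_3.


D^0 f = -(3/2)x^6 - 2x^5 - 3x^4 + 2x^2
D^1 f = -9x^5 - 10x^4 - 12x^3 + 4x
D^2 f = -45x^4 - 40x^3 - 36x^2 + 4
D^3 f = -180x^3 - 120x^2 - 72x
matching coefficients of g against c_0 f + c_1 Df + … from the top degree down determines the c_i
solution: c_0 = -1, c_1 = 2, c_2 = 2, c_3 = -4

c_0 = -1, c_1 = 2, c_2 = 2, c_3 = -4


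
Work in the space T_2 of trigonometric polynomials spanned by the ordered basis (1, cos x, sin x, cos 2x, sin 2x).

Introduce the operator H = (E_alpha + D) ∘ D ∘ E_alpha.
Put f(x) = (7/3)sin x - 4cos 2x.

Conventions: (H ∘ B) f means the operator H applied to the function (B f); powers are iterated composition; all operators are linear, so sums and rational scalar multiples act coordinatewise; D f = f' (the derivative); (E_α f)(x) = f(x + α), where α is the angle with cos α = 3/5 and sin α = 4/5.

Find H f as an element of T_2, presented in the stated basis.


the image equals g(x) = -(63/25)cos x - (91/25)sin x - (5488/625)cos 2x - (13816/625)sin 2x

E_alpha f = (28/15)cos x + (7/5)sin x + (28/25)cos 2x + (96/25)sin 2x
D E_alpha f = (7/5)cos x - (28/15)sin x + (192/25)cos 2x - (56/25)sin 2x
E_alpha D E_alpha f = -(49/75)cos x - (56/25)sin x - (2688/625)cos 2x - (4216/625)sin 2x
D D E_alpha f = -(28/15)cos x - (7/5)sin x - (112/25)cos 2x - (384/25)sin 2x
(E_alpha + D) D E_alpha f = -(63/25)cos x - (91/25)sin x - (5488/625)cos 2x - (13816/625)sin 2x


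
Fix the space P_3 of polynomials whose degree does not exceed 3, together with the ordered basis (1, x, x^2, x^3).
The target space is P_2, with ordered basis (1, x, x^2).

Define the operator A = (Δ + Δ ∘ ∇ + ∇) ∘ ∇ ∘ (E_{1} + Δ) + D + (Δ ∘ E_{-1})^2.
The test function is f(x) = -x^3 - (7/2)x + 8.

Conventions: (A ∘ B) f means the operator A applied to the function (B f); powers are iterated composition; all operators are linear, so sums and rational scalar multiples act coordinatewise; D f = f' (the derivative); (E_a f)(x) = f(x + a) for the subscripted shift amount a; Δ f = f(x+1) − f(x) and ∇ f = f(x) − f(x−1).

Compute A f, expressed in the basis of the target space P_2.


E_{1} f = -x^3 - 3x^2 - (13/2)x + 7/2
Δ f = -3x^2 - 3x - 9/2
(E_{1} + Δ) f = -x^3 - 6x^2 - (19/2)x - 1
∇ (E_{1} + Δ) f = -3x^2 - 9x - 9/2
Δ ∇ (E_{1} + Δ) f = -6x - 12
∇ ∇ (E_{1} + Δ) f = -6x - 6
Δ ∇ ∇ (E_{1} + Δ) f = -6
∇ ∇ (E_{1} + Δ) f = -6x - 6
(Δ + Δ ∘ ∇ + ∇) ∇ (E_{1} + Δ) f = -12x - 24
D f = -3x^2 - 7/2
E_{-1} f = -x^3 + 3x^2 - (13/2)x + 25/2
Δ E_{-1} f = -3x^2 + 3x - 9/2
E_{-1} (Δ ∘ E_{-1}) f = -3x^2 + 9x - 21/2
Δ E_{-1} (Δ ∘ E_{-1}) f = -6x + 6
((Δ + Δ ∘ ∇ + ∇) ∘ ∇ ∘ (E_{1} + Δ) + D + (Δ ∘ E_{-1})^2) f = -3x^2 - 18x - 43/2

g(x) = -3x^2 - 18x - 43/2


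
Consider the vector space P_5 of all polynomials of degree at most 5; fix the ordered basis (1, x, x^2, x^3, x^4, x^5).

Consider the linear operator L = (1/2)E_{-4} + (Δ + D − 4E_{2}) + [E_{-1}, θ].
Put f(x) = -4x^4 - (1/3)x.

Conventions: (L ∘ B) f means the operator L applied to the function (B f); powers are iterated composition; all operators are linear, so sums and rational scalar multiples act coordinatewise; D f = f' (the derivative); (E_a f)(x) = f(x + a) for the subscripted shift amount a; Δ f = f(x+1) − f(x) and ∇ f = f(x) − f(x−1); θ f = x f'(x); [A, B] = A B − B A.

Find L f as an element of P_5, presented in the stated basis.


E_{-4} f = -4x^4 + 64x^3 - 384x^2 + (3071/3)x - 3068/3
((1/2)E_{-4}) f = -2x^4 + 32x^3 - 192x^2 + (3071/6)x - 1534/3
Δ f = -16x^3 - 24x^2 - 16x - 13/3
D f = -16x^3 - 1/3
E_{2} f = -4x^4 - 32x^3 - 96x^2 - (385/3)x - 194/3
(-4E_{2}) f = 16x^4 + 128x^3 + 384x^2 + (1540/3)x + 776/3
(Δ + D − 4E_{2}) f = 16x^4 + 96x^3 + 360x^2 + (1492/3)x + 254
θ f = -16x^4 - (1/3)x
E_{-1} θ f = -16x^4 + 64x^3 - 96x^2 + (191/3)x - 47/3
E_{-1} f = -4x^4 + 16x^3 - 24x^2 + (47/3)x - 11/3
θ E_{-1} f = -16x^4 + 48x^3 - 48x^2 + (47/3)x
[E_{-1}, θ] f = 16x^3 - 48x^2 + 48x - 47/3
((1/2)E_{-4} + (Δ + D − 4E_{2}) + [E_{-1}, θ]) f = 14x^4 + 144x^3 + 120x^2 + (6343/6)x - 273

the result is g(x) = 14x^4 + 144x^3 + 120x^2 + (6343/6)x - 273


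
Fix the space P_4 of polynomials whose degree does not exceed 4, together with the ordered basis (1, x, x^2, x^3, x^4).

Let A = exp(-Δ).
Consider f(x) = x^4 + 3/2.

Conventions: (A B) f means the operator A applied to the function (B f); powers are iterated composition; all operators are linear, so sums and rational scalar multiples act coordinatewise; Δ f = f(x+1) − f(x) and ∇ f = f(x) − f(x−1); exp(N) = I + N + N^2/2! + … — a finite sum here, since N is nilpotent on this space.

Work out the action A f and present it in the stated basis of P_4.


order-1 term: -4x^3 - 6x^2 - 4x - 1
order-2 term: 6x^2 + 12x + 7
order-3 term: -4x - 6
order-4 term: 1
the series for exp(-Δ) f terminates at order 4
exp(-Δ) f = x^4 - 4x^3 + 4x + 5/2

g(x) = x^4 - 4x^3 + 4x + 5/2


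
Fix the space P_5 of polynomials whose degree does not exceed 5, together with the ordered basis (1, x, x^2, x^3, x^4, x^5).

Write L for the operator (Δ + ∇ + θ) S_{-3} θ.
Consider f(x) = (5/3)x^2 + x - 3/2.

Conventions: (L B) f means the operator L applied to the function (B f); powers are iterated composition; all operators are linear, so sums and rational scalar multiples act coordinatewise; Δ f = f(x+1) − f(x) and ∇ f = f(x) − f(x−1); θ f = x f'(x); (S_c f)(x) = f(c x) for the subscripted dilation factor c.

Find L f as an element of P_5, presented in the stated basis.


the result is g(x) = 60x^2 + 117x - 6

θ f = (10/3)x^2 + x
S_{-3} θ f = 30x^2 - 3x
Δ (S_{-3} θ) f = 60x + 27
∇ (S_{-3} θ) f = 60x - 33
θ (S_{-3} θ) f = 60x^2 - 3x
(Δ + ∇ + θ) (S_{-3} θ) f = 60x^2 + 117x - 6


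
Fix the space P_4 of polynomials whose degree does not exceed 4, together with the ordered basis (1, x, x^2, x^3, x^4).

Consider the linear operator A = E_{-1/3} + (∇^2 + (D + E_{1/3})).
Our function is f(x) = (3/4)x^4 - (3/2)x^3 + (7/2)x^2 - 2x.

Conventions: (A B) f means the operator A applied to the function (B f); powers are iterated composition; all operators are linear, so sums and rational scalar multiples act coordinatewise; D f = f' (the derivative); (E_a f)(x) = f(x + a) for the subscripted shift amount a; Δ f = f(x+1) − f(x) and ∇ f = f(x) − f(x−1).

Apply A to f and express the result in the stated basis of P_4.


the image equals g(x) = (3/2)x^4 + (25/2)x^2 - 25x + 683/27

E_{-1/3} f = (3/4)x^4 - (5/2)x^3 + (11/2)x^2 - (89/18)x + 121/108
∇ f = 3x^3 - 9x^2 + (29/2)x - 31/4
∇ ∇ f = 9x^2 - 27x + 53/2
D f = 3x^3 - (9/2)x^2 + 7x - 2
E_{1/3} f = (3/4)x^4 - (1/2)x^3 + (5/2)x^2 - (1/18)x - 35/108
(D + E_{1/3}) f = (3/4)x^4 + (5/2)x^3 - 2x^2 + (125/18)x - 251/108
(∇^2 + (D + E_{1/3})) f = (3/4)x^4 + (5/2)x^3 + 7x^2 - (361/18)x + 2611/108
(E_{-1/3} + (∇^2 + (D + E_{1/3}))) f = (3/2)x^4 + (25/2)x^2 - 25x + 683/27


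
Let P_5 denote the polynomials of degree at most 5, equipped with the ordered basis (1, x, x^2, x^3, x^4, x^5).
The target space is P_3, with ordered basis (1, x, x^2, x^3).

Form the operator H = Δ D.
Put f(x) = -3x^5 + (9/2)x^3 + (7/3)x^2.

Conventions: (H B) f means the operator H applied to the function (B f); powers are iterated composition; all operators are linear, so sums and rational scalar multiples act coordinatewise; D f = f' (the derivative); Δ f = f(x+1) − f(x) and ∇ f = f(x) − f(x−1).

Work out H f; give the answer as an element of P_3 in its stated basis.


g(x) = -60x^3 - 90x^2 - 33x + 19/6

D f = -15x^4 + (27/2)x^2 + (14/3)x
Δ D f = -60x^3 - 90x^2 - 33x + 19/6


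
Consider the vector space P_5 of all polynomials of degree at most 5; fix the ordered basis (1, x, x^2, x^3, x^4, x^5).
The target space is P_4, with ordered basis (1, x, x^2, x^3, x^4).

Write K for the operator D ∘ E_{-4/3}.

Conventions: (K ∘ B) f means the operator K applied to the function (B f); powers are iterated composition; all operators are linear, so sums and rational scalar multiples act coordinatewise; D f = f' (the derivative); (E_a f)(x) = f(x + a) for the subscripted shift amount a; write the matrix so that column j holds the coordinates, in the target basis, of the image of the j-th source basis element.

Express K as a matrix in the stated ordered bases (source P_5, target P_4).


image of 1: 0
image of x: 1
image of x^2: 2x - 8/3
image of x^3: 3x^2 - 8x + 16/3
image of x^4: 4x^3 - 16x^2 + (64/3)x - 256/27
image of x^5: 5x^4 - (80/3)x^3 + (160/3)x^2 - (1280/27)x + 1280/81
each image's coordinates form column j of the matrix

the matrix is [[0, 1, -8/3, 16/3, -256/27, 1280/81]; [0, 0, 2, -8, 64/3, -1280/27]; [0, 0, 0, 3, -16, 160/3]; [0, 0, 0, 0, 4, -80/3]; [0, 0, 0, 0, 0, 5]] (rows listed top to bottom)


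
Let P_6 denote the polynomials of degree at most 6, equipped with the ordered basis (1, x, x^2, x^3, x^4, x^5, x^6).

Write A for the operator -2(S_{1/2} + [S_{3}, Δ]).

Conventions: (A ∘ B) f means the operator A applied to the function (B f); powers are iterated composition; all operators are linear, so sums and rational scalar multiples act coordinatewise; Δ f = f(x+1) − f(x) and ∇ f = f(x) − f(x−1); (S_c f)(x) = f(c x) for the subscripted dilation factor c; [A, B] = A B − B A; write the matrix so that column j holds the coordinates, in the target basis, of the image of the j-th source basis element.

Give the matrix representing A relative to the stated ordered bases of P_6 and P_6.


image of 1: -2
image of x: -x + 4
image of x^2: -(1/2)x^2 + 24x + 16
image of x^3: -(1/4)x^3 + 108x^2 + 144x + 52
image of x^4: -(1/8)x^4 + 432x^3 + 864x^2 + 624x + 160
image of x^5: -(1/16)x^5 + 1620x^4 + 4320x^3 + 4680x^2 + 2400x + 484
image of x^6: -(1/32)x^6 + 5832x^5 + 19440x^4 + 28080x^3 + 21600x^2 + 8712x + 1456
each image's coordinates form column j of the matrix

the matrix is [[-2, 4, 16, 52, 160, 484, 1456]; [0, -1, 24, 144, 624, 2400, 8712]; [0, 0, -1/2, 108, 864, 4680, 21600]; [0, 0, 0, -1/4, 432, 4320, 28080]; [0, 0, 0, 0, -1/8, 1620, 19440]; [0, 0, 0, 0, 0, -1/16, 5832]; [0, 0, 0, 0, 0, 0, -1/32]] (rows listed top to bottom)


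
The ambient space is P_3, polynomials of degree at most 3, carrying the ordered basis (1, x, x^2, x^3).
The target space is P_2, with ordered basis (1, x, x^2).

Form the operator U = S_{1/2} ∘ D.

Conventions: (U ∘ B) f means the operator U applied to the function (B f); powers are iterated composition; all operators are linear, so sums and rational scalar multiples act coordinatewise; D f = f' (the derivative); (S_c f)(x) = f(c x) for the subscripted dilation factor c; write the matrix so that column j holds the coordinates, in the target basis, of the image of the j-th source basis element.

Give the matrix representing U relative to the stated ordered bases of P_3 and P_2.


image of 1: 0
image of x: 1
image of x^2: x
image of x^3: (3/4)x^2
each image's coordinates form column j of the matrix

the matrix is [[0, 1, 0, 0]; [0, 0, 1, 0]; [0, 0, 0, 3/4]] (rows listed top to bottom)


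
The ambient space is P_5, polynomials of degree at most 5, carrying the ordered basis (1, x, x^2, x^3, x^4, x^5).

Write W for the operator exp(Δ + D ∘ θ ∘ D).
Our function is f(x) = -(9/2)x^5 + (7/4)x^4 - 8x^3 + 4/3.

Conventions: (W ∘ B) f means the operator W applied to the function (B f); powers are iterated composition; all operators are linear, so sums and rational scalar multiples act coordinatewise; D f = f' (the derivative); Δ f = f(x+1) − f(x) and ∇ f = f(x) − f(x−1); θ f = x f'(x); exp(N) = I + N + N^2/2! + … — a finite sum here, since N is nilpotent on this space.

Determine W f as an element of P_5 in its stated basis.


order-1 term: -(45/2)x^4 - 398x^3 + (9/2)x^2 - (271/2)x - 43/4
order-2 term: -45x^3 - (2139/2)x^2 - (6051/2)x - 1085/4
order-3 term: -45x^2 - 938x - 2093
order-4 term: -(45/2)x - 1073/4
order-5 term: -9/2
the series for exp(Δ + D ∘ θ ∘ D) f terminates at order 5
exp(Δ + D ∘ θ ∘ D) f = -(9/2)x^5 - (83/4)x^4 - 451x^3 - 1110x^2 - (8243/2)x - 31757/12

the result is g(x) = -(9/2)x^5 - (83/4)x^4 - 451x^3 - 1110x^2 - (8243/2)x - 31757/12


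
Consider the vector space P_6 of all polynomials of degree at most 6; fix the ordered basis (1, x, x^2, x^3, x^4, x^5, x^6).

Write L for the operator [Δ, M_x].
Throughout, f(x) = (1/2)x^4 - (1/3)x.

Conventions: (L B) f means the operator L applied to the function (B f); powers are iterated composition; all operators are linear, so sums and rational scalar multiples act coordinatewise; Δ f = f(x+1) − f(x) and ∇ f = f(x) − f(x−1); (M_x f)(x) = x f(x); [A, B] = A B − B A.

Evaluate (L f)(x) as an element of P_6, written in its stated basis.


the result is g(x) = (1/2)x^4 + 2x^3 + 3x^2 + (5/3)x + 1/6

M_x f = (1/2)x^5 - (1/3)x^2
Δ M_x f = (5/2)x^4 + 5x^3 + 5x^2 + (11/6)x + 1/6
Δ f = 2x^3 + 3x^2 + 2x + 1/6
M_x Δ f = 2x^4 + 3x^3 + 2x^2 + (1/6)x
[Δ, M_x] f = (1/2)x^4 + 2x^3 + 3x^2 + (5/3)x + 1/6


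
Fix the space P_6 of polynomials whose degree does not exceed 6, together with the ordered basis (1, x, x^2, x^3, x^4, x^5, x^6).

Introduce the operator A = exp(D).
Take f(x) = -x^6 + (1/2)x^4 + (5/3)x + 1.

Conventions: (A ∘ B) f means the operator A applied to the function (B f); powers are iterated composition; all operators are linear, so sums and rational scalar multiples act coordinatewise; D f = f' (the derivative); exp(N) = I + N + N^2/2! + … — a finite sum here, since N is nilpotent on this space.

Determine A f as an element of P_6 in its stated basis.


order-1 term: -6x^5 + 2x^3 + 5/3
order-2 term: -15x^4 + 3x^2
order-3 term: -20x^3 + 2x
order-4 term: -15x^2 + 1/2
order-5 term: -6x
order-6 term: -1
the series for exp(D) f terminates at order 6
exp(D) f = -x^6 - 6x^5 - (29/2)x^4 - 18x^3 - 12x^2 - (7/3)x + 13/6

g(x) = -x^6 - 6x^5 - (29/2)x^4 - 18x^3 - 12x^2 - (7/3)x + 13/6


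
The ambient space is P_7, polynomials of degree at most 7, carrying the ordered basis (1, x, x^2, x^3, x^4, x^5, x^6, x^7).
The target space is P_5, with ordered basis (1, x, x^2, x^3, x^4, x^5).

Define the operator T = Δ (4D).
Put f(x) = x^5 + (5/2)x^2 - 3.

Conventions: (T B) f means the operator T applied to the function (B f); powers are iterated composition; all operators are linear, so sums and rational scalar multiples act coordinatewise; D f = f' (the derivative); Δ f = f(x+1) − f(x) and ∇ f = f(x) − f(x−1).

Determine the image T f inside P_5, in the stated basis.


the image equals g(x) = 80x^3 + 120x^2 + 80x + 40

D f = 5x^4 + 5x
(4D) f = 20x^4 + 20x
Δ (4D) f = 80x^3 + 120x^2 + 80x + 40


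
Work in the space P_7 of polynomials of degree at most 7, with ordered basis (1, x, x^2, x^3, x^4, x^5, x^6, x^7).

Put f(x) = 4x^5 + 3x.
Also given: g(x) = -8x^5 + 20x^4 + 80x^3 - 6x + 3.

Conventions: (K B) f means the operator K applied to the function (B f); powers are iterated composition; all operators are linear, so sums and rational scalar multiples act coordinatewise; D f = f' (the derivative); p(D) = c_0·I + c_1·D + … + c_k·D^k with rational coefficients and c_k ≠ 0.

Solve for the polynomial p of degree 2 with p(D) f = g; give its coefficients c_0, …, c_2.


D^0 f = 4x^5 + 3x
D^1 f = 20x^4 + 3
D^2 f = 80x^3
matching coefficients of g against c_0 f + c_1 Df + … from the top degree down determines the c_i
solution: c_0 = -2, c_1 = 1, c_2 = 1

c_0 = -2, c_1 = 1, c_2 = 1


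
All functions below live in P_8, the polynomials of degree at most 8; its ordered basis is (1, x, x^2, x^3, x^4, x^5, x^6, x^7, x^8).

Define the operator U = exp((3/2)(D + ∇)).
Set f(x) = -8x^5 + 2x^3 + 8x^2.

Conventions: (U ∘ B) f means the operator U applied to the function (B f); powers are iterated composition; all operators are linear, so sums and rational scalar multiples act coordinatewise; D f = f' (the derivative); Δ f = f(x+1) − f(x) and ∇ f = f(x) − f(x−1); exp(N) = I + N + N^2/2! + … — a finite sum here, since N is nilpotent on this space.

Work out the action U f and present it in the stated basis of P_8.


g(x) = -8x^5 - 120x^4 - 598x^3 - 1174x^2 - 837x - 156

order-1 term: -120x^4 + 120x^3 - 102x^2 + 99x - 21
order-2 term: -720x^3 + 1080x^2 - 936x + 405
order-3 term: -2160x^2 + 3240x - 1836
order-4 term: -3240x + 3240
order-5 term: -1944
the series for exp((3/2)(D + ∇)) f terminates at order 5
exp((3/2)(D + ∇)) f = -8x^5 - 120x^4 - 598x^3 - 1174x^2 - 837x - 156


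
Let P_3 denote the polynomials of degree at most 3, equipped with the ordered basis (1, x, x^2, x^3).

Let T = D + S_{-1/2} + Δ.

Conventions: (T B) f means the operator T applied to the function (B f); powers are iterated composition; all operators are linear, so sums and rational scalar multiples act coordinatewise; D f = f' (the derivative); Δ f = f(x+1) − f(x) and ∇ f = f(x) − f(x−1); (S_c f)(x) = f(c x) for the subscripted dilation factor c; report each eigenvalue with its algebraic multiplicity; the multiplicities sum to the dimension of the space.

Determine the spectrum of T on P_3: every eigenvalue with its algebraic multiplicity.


λ = -1/2 (multiplicity 1), λ = -1/8 (multiplicity 1), λ = 1/4 (multiplicity 1), λ = 1 (multiplicity 1)

image of 1: 1
image of x: -(1/2)x + 2
image of x^2: (1/4)x^2 + 4x + 1
image of x^3: -(1/8)x^3 + 6x^2 + 3x + 1
the matrix is upper triangular; its diagonal is (1, -1/2, 1/4, -1/8)
for a triangular matrix the eigenvalues are the diagonal entries, with algebraic multiplicity their repetition count


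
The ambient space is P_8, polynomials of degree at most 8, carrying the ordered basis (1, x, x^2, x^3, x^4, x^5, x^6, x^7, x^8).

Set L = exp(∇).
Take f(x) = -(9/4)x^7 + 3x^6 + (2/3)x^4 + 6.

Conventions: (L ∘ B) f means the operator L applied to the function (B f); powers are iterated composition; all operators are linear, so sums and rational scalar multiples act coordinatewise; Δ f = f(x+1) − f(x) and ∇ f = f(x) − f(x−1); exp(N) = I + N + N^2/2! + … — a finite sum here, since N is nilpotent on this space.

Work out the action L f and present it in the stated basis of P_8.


order-1 term: -(63/4)x^6 + (261/4)x^5 - (495/4)x^4 + (1697/12)x^3 - (385/4)x^2 + (437/12)x - 71/12
order-2 term: -(189/4)x^5 + (1125/4)x^4 - (2925/4)x^3 + (4111/4)x^2 - (3065/4)x + 2873/12
order-3 term: -(315/4)x^4 + (1065/2)x^3 - (5805/4)x^2 + (11221/6)x - 3805/4
order-4 term: -(315/4)x^3 + (1035/2)x^2 - (4815/4)x + 5899/6
order-5 term: -(189/4)x^2 + (1017/4)x - 360
order-6 term: -(63/4)x + 201/4
order-7 term: -9/4
the series for exp(∇) f terminates at order 7
exp(∇) f = -(9/4)x^7 - (51/4)x^6 + 18x^5 + (953/12)x^4 - (1633/12)x^3 - (99/2)x^2 + (2101/12)x - 487/12

g(x) = -(9/4)x^7 - (51/4)x^6 + 18x^5 + (953/12)x^4 - (1633/12)x^3 - (99/2)x^2 + (2101/12)x - 487/12


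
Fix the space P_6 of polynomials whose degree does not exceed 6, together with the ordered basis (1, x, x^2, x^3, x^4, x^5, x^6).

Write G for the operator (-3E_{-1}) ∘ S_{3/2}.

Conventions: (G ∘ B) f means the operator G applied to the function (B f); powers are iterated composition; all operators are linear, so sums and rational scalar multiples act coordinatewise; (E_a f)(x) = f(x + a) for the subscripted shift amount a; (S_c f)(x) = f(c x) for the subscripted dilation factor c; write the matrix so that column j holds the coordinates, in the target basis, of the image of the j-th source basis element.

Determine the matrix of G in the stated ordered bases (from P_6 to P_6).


the matrix is [[-3, 9/2, -27/4, 81/8, -243/16, 729/32, -2187/64]; [0, -9/2, 27/2, -243/8, 243/4, -3645/32, 6561/32]; [0, 0, -27/4, 243/8, -729/8, 3645/16, -32805/64]; [0, 0, 0, -81/8, 243/4, -3645/16, 10935/16]; [0, 0, 0, 0, -243/16, 3645/32, -32805/64]; [0, 0, 0, 0, 0, -729/32, 6561/32]; [0, 0, 0, 0, 0, 0, -2187/64]] (rows listed top to bottom)

image of 1: -3
image of x: -(9/2)x + 9/2
image of x^2: -(27/4)x^2 + (27/2)x - 27/4
image of x^3: -(81/8)x^3 + (243/8)x^2 - (243/8)x + 81/8
image of x^4: -(243/16)x^4 + (243/4)x^3 - (729/8)x^2 + (243/4)x - 243/16
image of x^5: -(729/32)x^5 + (3645/32)x^4 - (3645/16)x^3 + (3645/16)x^2 - (3645/32)x + 729/32
image of x^6: -(2187/64)x^6 + (6561/32)x^5 - (32805/64)x^4 + (10935/16)x^3 - (32805/64)x^2 + (6561/32)x - 2187/64
each image's coordinates form column j of the matrix


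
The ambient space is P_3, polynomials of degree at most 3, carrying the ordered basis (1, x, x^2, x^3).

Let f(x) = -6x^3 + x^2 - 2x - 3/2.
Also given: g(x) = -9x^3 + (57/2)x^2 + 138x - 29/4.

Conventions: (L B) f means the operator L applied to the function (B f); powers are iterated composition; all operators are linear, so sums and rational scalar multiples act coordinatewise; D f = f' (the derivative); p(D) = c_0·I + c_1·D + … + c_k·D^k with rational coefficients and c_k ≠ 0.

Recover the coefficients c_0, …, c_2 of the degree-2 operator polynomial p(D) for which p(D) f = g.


c_0 = 3/2, c_1 = -3/2, c_2 = -4

D^0 f = -6x^3 + x^2 - 2x - 3/2
D^1 f = -18x^2 + 2x - 2
D^2 f = -36x + 2
matching coefficients of g against c_0 f + c_1 Df + … from the top degree down determines the c_i
solution: c_0 = 3/2, c_1 = -3/2, c_2 = -4


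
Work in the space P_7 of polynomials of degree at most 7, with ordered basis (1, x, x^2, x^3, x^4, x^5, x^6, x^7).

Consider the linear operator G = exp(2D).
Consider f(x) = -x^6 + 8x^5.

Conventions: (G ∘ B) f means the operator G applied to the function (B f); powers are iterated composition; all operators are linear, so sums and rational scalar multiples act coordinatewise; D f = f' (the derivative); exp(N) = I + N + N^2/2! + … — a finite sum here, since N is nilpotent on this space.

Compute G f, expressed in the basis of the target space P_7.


order-1 term: -12x^5 + 80x^4
order-2 term: -60x^4 + 320x^3
order-3 term: -160x^3 + 640x^2
order-4 term: -240x^2 + 640x
order-5 term: -192x + 256
order-6 term: -64
the series for exp(2D) f terminates at order 6
exp(2D) f = -x^6 - 4x^5 + 20x^4 + 160x^3 + 400x^2 + 448x + 192

g(x) = -x^6 - 4x^5 + 20x^4 + 160x^3 + 400x^2 + 448x + 192


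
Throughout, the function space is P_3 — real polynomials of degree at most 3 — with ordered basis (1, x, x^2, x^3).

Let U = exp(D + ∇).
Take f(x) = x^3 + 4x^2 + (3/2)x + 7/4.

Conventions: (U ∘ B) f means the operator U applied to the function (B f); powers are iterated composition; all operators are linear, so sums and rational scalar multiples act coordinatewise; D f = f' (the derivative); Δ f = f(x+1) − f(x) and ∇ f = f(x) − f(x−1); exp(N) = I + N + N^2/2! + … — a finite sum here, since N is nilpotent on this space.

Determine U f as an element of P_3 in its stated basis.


order-1 term: 6x^2 + 13x
order-2 term: 12x + 10
order-3 term: 8
the series for exp(D + ∇) f terminates at order 3
exp(D + ∇) f = x^3 + 10x^2 + (53/2)x + 79/4

g(x) = x^3 + 10x^2 + (53/2)x + 79/4


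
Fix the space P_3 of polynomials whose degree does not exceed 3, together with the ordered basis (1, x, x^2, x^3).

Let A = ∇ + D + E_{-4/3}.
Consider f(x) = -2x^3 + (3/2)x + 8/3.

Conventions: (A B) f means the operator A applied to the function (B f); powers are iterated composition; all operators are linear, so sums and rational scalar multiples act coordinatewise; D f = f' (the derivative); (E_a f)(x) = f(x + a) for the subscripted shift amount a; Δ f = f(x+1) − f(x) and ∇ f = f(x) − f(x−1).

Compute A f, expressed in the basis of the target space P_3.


∇ f = -6x^2 + 6x - 1/2
D f = -6x^2 + 3/2
E_{-4/3} f = -2x^3 + 8x^2 - (55/6)x + 146/27
(∇ + D + E_{-4/3}) f = -2x^3 - 4x^2 - (19/6)x + 173/27

the image equals g(x) = -2x^3 - 4x^2 - (19/6)x + 173/27


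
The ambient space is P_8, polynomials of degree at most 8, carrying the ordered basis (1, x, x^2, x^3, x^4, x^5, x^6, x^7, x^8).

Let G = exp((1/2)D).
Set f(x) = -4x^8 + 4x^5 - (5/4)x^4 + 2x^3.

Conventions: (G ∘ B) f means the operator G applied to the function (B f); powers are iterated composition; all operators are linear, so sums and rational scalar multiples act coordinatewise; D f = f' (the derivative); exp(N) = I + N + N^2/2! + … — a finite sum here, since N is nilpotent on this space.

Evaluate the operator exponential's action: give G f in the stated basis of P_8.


the image equals g(x) = -4x^8 - 16x^7 - 28x^6 - 24x^5 - (35/4)x^4 + (5/2)x^3 + (35/8)x^2 + (15/8)x + 9/32

order-1 term: -16x^7 + 10x^4 - (5/2)x^3 + 3x^2
order-2 term: -28x^6 + 10x^3 - (15/8)x^2 + (3/2)x
order-3 term: -28x^5 + 5x^2 - (5/8)x + 1/4
order-4 term: -(35/2)x^4 + (5/4)x - 5/64
order-5 term: -7x^3 + 1/8
order-6 term: -(7/4)x^2
order-7 term: -(1/4)x
order-8 term: -1/64
the series for exp((1/2)D) f terminates at order 8
exp((1/2)D) f = -4x^8 - 16x^7 - 28x^6 - 24x^5 - (35/4)x^4 + (5/2)x^3 + (35/8)x^2 + (15/8)x + 9/32
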